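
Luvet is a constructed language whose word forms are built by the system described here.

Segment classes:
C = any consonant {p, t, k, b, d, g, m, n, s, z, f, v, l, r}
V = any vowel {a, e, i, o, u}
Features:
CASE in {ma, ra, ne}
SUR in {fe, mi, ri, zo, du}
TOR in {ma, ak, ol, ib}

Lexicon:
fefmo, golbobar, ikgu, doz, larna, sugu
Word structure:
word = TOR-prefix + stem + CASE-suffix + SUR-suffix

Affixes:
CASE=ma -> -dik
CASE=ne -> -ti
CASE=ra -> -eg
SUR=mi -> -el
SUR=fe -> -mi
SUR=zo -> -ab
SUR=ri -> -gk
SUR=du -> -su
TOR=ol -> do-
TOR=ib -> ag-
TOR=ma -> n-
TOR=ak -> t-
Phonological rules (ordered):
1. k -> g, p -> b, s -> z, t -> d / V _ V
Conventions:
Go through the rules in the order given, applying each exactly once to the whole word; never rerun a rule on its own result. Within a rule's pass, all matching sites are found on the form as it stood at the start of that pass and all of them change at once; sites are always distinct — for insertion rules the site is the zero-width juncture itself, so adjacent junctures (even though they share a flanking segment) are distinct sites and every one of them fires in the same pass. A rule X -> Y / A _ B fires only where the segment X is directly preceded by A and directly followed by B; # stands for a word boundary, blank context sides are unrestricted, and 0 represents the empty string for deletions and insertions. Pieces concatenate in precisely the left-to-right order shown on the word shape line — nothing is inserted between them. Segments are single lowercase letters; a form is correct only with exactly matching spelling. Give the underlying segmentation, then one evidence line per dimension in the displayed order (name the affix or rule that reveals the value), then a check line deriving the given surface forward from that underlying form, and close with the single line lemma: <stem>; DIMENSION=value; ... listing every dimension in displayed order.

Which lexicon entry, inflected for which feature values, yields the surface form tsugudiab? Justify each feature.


underlying: t-sugu-ti-ab
CASE=ne - signalled by the affix -ti
SUR=zo - signalled by the affix -ab
TOR=ak - signalled by the affix t-
check: tsugutiab -> tsugudiab
lemma: sugu; CASE=ne; SUR=zo; TOR=ak


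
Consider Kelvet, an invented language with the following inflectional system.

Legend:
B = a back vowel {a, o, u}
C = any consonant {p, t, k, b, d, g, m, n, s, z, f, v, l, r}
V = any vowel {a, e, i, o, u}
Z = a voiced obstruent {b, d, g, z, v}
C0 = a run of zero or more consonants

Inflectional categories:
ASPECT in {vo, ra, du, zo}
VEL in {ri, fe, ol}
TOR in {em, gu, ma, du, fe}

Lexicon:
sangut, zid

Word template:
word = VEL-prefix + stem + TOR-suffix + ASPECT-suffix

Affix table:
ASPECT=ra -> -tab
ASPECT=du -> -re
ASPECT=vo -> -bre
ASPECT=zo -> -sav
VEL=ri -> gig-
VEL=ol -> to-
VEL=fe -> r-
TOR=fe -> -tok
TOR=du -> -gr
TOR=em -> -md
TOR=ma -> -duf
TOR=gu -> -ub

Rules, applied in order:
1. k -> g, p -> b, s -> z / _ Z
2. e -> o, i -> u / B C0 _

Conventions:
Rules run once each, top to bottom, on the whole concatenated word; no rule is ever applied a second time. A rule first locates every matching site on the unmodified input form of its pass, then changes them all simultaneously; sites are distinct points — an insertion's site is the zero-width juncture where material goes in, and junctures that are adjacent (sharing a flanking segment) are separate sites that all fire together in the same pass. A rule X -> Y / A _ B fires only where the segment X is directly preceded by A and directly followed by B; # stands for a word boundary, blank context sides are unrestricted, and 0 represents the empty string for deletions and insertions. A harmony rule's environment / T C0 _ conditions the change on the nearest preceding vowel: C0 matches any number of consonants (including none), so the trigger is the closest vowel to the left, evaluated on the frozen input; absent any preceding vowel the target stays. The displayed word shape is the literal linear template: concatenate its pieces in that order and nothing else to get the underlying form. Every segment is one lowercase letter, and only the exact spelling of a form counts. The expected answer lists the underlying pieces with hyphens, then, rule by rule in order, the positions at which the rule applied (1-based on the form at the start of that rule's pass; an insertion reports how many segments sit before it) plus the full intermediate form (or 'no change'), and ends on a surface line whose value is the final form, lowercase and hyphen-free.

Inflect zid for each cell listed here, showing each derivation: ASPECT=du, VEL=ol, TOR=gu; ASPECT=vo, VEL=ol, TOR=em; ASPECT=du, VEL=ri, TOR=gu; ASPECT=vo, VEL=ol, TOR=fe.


cell ASPECT=du, VEL=ol, TOR=gu:
underlying: to-zid-ub-re
1. k -> g, p -> b, s -> z / _ Z: no change
2. e -> o, i -> u / B C0 _: fires at position(s) 4, 9: tozudubro
surface: tozudubro

cell ASPECT=vo, VEL=ol, TOR=em:
underlying: to-zid-md-bre
1. k -> g, p -> b, s -> z / _ Z: no change
2. e -> o, i -> u / B C0 _: fires at position(s) 4: tozudmdbre
surface: tozudmdbre

cell ASPECT=du, VEL=ri, TOR=gu:
underlying: gig-zid-ub-re
1. k -> g, p -> b, s -> z / _ Z: no change
2. e -> o, i -> u / B C0 _: fires at position(s) 10: gigzidubro
surface: gigzidubro

cell ASPECT=vo, VEL=ol, TOR=fe:
underlying: to-zid-tok-bre
1. k -> g, p -> b, s -> z / _ Z: fires at position(s) 8: tozidtogbre
2. e -> o, i -> u / B C0 _: fires at position(s) 4, 11: tozudtogbro
surface: tozudtogbro


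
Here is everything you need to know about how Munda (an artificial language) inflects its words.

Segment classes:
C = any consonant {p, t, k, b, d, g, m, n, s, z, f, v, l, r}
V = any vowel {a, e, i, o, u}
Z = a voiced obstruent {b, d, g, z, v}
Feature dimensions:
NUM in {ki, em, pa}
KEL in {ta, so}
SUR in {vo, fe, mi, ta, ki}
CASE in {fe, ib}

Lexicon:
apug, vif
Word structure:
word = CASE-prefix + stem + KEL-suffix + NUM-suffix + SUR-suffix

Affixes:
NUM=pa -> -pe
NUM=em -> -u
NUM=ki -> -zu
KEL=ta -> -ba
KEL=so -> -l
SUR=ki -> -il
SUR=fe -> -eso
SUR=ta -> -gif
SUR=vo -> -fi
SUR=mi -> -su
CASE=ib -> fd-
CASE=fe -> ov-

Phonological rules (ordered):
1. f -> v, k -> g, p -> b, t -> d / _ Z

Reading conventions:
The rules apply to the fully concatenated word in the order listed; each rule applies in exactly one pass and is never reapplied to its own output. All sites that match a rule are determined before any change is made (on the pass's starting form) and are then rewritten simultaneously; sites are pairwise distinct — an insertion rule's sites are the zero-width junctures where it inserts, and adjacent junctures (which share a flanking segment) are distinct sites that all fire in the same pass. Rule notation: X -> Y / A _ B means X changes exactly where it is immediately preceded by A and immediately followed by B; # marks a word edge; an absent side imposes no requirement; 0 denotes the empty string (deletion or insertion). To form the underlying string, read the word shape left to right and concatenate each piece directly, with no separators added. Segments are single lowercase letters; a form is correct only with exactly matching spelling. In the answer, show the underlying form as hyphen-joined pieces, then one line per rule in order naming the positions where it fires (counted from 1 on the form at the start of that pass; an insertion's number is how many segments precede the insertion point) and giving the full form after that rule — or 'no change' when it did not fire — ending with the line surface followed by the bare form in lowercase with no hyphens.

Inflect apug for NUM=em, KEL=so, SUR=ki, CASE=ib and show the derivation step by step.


underlying: fd-apug-l-u-il
1. f -> v, k -> g, p -> b, t -> d / _ Z: fires at position(s) 1: vdapugluil
surface: vdapugluil


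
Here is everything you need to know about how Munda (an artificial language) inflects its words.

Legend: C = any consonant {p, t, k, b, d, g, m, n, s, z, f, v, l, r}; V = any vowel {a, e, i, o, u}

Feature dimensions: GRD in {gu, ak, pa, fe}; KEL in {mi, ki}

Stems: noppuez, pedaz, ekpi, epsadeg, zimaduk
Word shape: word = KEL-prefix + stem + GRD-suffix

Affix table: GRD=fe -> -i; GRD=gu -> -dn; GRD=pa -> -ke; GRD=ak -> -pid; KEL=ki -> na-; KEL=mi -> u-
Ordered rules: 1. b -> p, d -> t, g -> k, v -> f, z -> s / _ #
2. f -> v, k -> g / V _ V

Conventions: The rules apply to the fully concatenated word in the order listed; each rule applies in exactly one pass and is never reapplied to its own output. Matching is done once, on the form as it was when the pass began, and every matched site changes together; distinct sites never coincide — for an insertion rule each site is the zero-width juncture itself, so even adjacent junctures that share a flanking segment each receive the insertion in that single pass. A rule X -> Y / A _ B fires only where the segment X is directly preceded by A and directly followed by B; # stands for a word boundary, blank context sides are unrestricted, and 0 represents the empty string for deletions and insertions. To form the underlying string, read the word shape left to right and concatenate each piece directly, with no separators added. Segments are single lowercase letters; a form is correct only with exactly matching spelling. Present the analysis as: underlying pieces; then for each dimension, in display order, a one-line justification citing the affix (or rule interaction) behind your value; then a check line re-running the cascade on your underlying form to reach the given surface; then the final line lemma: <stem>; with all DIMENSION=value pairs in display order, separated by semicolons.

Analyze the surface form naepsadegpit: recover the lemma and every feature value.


underlying: na-epsadeg-pid
GRD=ak - signalled by the affix -pid
KEL=ki - signalled by the affix na-
check: naepsadegpid -> naepsadegpit -> naepsadegpit
lemma: epsadeg; GRD=ak; KEL=ki


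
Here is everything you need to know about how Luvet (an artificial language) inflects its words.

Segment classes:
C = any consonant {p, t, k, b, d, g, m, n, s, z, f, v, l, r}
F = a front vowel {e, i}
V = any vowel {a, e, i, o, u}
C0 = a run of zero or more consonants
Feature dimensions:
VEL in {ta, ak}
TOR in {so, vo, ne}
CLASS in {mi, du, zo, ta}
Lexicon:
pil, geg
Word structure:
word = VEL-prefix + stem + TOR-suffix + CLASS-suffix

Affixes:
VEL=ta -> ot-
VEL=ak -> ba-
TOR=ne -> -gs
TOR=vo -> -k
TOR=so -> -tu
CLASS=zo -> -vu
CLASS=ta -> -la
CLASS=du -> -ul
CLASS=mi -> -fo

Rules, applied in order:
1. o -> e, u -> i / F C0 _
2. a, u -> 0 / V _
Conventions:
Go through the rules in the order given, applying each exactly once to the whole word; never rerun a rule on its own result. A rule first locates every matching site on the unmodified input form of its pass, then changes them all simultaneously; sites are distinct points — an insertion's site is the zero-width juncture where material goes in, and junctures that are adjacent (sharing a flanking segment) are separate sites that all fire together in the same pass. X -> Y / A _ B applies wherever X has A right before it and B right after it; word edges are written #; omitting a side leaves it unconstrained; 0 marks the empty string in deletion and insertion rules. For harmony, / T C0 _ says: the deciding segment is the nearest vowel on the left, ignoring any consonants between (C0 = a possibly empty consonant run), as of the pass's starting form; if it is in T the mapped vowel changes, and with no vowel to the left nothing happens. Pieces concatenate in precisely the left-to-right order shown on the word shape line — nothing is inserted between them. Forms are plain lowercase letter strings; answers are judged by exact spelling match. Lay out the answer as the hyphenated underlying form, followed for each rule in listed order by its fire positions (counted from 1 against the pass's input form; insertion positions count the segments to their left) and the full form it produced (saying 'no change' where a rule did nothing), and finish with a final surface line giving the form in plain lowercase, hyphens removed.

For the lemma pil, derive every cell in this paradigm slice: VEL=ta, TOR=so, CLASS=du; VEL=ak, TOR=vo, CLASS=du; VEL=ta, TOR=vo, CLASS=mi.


cell VEL=ta, TOR=so, CLASS=du:
underlying: ot-pil-tu-ul
1. o -> e, u -> i / F C0 _: fires at position(s) 7: otpiltiul
2. a, u -> 0 / V _: fires at position(s) 8: otpiltil
surface: otpiltil

cell VEL=ak, TOR=vo, CLASS=du:
underlying: ba-pil-k-ul
1. o -> e, u -> i / F C0 _: fires at position(s) 7: bapilkil
2. a, u -> 0 / V _: no change
surface: bapilkil

cell VEL=ta, TOR=vo, CLASS=mi:
underlying: ot-pil-k-fo
1. o -> e, u -> i / F C0 _: fires at position(s) 8: otpilkfe
2. a, u -> 0 / V _: no change
surface: otpilkfe


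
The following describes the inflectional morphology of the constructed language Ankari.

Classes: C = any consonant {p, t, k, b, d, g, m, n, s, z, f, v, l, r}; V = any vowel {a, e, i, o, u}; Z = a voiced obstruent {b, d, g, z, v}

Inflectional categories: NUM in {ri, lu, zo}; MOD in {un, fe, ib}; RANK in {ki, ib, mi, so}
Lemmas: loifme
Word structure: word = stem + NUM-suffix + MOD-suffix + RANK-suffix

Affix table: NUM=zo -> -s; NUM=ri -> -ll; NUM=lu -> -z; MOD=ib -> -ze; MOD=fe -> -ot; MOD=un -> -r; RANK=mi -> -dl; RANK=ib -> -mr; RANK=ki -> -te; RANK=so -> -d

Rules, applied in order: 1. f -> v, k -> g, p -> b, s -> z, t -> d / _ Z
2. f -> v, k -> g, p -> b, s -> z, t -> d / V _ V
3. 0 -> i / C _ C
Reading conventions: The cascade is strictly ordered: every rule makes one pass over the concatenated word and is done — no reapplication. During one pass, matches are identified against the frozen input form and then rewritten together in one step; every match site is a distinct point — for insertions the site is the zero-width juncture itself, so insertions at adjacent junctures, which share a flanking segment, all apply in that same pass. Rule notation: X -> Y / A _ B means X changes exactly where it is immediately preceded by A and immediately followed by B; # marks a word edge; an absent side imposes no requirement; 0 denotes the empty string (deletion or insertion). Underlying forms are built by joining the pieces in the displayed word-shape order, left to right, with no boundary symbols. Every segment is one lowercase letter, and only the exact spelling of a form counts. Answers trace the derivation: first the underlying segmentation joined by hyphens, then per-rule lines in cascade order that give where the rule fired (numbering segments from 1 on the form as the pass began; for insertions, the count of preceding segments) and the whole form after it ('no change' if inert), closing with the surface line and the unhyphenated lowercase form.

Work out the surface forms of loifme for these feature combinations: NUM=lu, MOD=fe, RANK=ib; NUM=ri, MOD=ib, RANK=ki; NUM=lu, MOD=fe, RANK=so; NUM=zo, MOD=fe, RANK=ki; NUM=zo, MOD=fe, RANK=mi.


cell NUM=lu, MOD=fe, RANK=ib:
underlying: loifme-z-ot-mr
1. f -> v, k -> g, p -> b, s -> z, t -> d / _ Z: no change
2. f -> v, k -> g, p -> b, s -> z, t -> d / V _ V: no change
3. 0 -> i / C _ C: inserts after position(s) 4, 9, 10: loifimezotimir
surface: loifimezotimir

cell NUM=ri, MOD=ib, RANK=ki:
underlying: loifme-ll-ze-te
1. f -> v, k -> g, p -> b, s -> z, t -> d / _ Z: no change
2. f -> v, k -> g, p -> b, s -> z, t -> d / V _ V: fires at position(s) 11: loifmellzede
3. 0 -> i / C _ C: inserts after position(s) 4, 7, 8: loifimelilizede
surface: loifimelilizede

cell NUM=lu, MOD=fe, RANK=so:
underlying: loifme-z-ot-d
1. f -> v, k -> g, p -> b, s -> z, t -> d / _ Z: fires at position(s) 9: loifmezodd
2. f -> v, k -> g, p -> b, s -> z, t -> d / V _ V: no change
3. 0 -> i / C _ C: inserts after position(s) 4, 9: loifimezodid
surface: loifimezodid

cell NUM=zo, MOD=fe, RANK=ki:
underlying: loifme-s-ot-te
1. f -> v, k -> g, p -> b, s -> z, t -> d / _ Z: no change
2. f -> v, k -> g, p -> b, s -> z, t -> d / V _ V: fires at position(s) 7: loifmezotte
3. 0 -> i / C _ C: inserts after position(s) 4, 9: loifimezotite
surface: loifimezotite

cell NUM=zo, MOD=fe, RANK=mi:
underlying: loifme-s-ot-dl
1. f -> v, k -> g, p -> b, s -> z, t -> d / _ Z: fires at position(s) 9: loifmesoddl
2. f -> v, k -> g, p -> b, s -> z, t -> d / V _ V: fires at position(s) 7: loifmezoddl
3. 0 -> i / C _ C: inserts after position(s) 4, 9, 10: loifimezodidil
surface: loifimezodidil


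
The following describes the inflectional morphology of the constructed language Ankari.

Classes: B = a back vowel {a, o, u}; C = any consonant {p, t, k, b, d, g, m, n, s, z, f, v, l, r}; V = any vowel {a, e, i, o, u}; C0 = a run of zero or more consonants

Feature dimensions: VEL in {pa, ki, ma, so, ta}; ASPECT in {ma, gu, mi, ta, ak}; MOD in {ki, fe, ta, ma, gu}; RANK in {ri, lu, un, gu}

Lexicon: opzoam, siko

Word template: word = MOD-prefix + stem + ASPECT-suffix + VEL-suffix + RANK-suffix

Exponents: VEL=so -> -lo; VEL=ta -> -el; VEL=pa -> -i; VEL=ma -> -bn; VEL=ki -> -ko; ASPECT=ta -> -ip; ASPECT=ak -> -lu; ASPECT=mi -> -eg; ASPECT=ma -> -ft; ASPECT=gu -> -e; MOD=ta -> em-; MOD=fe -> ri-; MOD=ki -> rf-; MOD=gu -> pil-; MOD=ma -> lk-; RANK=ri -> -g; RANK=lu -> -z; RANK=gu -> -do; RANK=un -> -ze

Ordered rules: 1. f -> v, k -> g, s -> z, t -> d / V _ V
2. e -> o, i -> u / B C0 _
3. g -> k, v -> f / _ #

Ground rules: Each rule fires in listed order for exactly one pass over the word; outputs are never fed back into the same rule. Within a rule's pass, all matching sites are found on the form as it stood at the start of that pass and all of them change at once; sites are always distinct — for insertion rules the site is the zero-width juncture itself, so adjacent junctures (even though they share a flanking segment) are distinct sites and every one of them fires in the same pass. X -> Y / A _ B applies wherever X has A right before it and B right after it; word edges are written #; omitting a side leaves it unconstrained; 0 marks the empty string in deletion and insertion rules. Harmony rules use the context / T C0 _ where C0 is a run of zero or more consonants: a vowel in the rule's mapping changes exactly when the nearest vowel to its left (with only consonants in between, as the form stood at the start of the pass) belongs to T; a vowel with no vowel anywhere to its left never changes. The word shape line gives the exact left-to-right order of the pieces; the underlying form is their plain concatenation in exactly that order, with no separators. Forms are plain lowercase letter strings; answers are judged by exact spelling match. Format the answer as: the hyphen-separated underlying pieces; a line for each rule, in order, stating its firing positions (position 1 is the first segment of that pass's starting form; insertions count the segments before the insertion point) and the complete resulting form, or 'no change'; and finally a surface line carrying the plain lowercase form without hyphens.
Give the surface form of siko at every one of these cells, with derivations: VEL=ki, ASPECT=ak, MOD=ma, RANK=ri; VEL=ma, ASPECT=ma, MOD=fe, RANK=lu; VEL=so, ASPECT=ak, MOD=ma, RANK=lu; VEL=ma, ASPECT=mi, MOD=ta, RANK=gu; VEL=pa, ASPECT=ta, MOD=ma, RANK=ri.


cell VEL=ki, ASPECT=ak, MOD=ma, RANK=ri:
underlying: lk-siko-lu-ko-g
1. f -> v, k -> g, s -> z, t -> d / V _ V: fires at position(s) 5, 9: lksigolugog
2. e -> o, i -> u / B C0 _: no change
3. g -> k, v -> f / _ #: fires at position(s) 11: lksigolugok
surface: lksigolugok

cell VEL=ma, ASPECT=ma, MOD=fe, RANK=lu:
underlying: ri-siko-ft-bn-z
1. f -> v, k -> g, s -> z, t -> d / V _ V: fires at position(s) 3, 5: rizigoftbnz
2. e -> o, i -> u / B C0 _: no change
3. g -> k, v -> f / _ #: no change
surface: rizigoftbnz

cell VEL=so, ASPECT=ak, MOD=ma, RANK=lu:
underlying: lk-siko-lu-lo-z
1. f -> v, k -> g, s -> z, t -> d / V _ V: fires at position(s) 5: lksigoluloz
2. e -> o, i -> u / B C0 _: no change
3. g -> k, v -> f / _ #: no change
surface: lksigoluloz

cell VEL=ma, ASPECT=mi, MOD=ta, RANK=gu:
underlying: em-siko-eg-bn-do
1. f -> v, k -> g, s -> z, t -> d / V _ V: fires at position(s) 5: emsigoegbndo
2. e -> o, i -> u / B C0 _: fires at position(s) 7: emsigoogbndo
3. g -> k, v -> f / _ #: no change
surface: emsigoogbndo

cell VEL=pa, ASPECT=ta, MOD=ma, RANK=ri:
underlying: lk-siko-ip-i-g
1. f -> v, k -> g, s -> z, t -> d / V _ V: fires at position(s) 5: lksigoipig
2. e -> o, i -> u / B C0 _: fires at position(s) 7: lksigoupig
3. g -> k, v -> f / _ #: fires at position(s) 10: lksigoupik
surface: lksigoupik


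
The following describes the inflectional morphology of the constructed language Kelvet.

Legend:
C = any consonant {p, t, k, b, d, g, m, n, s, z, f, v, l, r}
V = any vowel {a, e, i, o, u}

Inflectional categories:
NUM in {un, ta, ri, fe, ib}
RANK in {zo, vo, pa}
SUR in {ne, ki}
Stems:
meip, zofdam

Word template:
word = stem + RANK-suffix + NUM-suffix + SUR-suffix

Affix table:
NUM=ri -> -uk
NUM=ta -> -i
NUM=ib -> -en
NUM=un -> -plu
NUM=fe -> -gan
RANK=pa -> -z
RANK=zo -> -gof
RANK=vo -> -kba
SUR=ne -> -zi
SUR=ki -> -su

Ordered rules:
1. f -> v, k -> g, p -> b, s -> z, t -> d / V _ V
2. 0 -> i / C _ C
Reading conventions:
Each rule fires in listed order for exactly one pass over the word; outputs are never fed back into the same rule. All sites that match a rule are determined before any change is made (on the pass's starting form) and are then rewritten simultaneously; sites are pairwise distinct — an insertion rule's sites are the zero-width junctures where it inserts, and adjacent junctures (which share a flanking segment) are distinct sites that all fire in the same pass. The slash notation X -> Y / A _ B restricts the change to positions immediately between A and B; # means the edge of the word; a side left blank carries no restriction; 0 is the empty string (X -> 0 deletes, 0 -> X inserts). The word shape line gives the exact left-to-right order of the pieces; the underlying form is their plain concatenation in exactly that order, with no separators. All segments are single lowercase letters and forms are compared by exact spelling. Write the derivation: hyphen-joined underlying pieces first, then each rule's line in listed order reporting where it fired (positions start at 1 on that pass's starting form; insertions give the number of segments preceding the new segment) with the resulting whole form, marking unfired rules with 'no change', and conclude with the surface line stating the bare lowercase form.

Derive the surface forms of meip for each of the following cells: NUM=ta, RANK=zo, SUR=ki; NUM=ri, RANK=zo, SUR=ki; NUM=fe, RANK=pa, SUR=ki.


cell NUM=ta, RANK=zo, SUR=ki:
underlying: meip-gof-i-su
1. f -> v, k -> g, p -> b, s -> z, t -> d / V _ V: fires at position(s) 7, 9: meipgovizu
2. 0 -> i / C _ C: inserts after position(s) 4: meipigovizu
surface: meipigovizu

cell NUM=ri, RANK=zo, SUR=ki:
underlying: meip-gof-uk-su
1. f -> v, k -> g, p -> b, s -> z, t -> d / V _ V: fires at position(s) 7: meipgovuksu
2. 0 -> i / C _ C: inserts after position(s) 4, 9: meipigovukisu
surface: meipigovukisu

cell NUM=fe, RANK=pa, SUR=ki:
underlying: meip-z-gan-su
1. f -> v, k -> g, p -> b, s -> z, t -> d / V _ V: no change
2. 0 -> i / C _ C: inserts after position(s) 4, 5, 8: meipiziganisu
surface: meipiziganisu


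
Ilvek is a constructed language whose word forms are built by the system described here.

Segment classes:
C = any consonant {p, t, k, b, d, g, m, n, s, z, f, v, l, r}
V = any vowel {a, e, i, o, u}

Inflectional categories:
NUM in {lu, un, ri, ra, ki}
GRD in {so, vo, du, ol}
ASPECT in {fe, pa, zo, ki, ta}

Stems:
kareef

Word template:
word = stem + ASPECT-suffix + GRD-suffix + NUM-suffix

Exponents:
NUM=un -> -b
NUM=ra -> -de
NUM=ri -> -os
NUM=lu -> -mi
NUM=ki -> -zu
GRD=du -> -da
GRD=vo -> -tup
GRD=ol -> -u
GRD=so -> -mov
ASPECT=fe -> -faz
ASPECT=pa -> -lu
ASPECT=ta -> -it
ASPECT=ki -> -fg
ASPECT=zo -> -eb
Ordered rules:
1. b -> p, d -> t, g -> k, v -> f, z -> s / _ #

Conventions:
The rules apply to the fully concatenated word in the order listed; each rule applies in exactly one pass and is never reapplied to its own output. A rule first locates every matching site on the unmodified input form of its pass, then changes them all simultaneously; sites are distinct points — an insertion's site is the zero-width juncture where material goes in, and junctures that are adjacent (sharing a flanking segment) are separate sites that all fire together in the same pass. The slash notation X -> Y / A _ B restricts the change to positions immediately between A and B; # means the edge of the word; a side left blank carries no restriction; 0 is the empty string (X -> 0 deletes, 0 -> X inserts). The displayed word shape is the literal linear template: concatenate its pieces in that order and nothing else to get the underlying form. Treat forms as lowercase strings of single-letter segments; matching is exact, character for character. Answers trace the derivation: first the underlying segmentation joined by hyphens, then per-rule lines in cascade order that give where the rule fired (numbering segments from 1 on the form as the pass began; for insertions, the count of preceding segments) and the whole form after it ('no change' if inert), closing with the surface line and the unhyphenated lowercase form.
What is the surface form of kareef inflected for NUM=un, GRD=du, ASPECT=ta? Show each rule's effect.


underlying: kareef-it-da-b
1. b -> p, d -> t, g -> k, v -> f, z -> s / _ #: fires at position(s) 11: kareefitdap
surface: kareefitdap


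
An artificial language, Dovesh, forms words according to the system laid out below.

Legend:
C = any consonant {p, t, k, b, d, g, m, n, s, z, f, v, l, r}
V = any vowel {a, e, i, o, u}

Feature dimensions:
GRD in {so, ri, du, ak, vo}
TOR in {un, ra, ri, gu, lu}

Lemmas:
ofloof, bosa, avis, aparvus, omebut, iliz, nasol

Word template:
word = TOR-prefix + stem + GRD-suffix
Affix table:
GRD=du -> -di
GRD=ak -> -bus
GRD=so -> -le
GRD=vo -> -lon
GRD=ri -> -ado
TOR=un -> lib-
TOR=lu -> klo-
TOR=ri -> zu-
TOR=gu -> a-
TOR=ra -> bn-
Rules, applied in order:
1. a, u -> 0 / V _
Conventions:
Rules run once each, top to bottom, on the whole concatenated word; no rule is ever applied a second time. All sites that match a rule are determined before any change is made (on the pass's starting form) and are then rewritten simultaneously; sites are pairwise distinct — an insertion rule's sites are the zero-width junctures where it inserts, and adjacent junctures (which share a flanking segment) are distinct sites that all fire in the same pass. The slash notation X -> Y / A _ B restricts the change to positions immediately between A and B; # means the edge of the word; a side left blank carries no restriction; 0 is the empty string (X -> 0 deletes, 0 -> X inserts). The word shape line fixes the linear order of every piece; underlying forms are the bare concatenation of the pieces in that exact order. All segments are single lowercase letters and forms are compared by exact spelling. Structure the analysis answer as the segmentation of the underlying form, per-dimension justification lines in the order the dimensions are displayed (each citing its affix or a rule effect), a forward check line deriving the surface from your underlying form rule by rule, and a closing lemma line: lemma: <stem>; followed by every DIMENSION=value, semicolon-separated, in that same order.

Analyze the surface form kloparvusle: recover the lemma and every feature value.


underlying: klo-aparvus-le
GRD=so - signalled by the affix -le
TOR=lu - signalled by the affix klo-
check: kloaparvusle -> kloparvusle
lemma: aparvus; GRD=so; TOR=lu


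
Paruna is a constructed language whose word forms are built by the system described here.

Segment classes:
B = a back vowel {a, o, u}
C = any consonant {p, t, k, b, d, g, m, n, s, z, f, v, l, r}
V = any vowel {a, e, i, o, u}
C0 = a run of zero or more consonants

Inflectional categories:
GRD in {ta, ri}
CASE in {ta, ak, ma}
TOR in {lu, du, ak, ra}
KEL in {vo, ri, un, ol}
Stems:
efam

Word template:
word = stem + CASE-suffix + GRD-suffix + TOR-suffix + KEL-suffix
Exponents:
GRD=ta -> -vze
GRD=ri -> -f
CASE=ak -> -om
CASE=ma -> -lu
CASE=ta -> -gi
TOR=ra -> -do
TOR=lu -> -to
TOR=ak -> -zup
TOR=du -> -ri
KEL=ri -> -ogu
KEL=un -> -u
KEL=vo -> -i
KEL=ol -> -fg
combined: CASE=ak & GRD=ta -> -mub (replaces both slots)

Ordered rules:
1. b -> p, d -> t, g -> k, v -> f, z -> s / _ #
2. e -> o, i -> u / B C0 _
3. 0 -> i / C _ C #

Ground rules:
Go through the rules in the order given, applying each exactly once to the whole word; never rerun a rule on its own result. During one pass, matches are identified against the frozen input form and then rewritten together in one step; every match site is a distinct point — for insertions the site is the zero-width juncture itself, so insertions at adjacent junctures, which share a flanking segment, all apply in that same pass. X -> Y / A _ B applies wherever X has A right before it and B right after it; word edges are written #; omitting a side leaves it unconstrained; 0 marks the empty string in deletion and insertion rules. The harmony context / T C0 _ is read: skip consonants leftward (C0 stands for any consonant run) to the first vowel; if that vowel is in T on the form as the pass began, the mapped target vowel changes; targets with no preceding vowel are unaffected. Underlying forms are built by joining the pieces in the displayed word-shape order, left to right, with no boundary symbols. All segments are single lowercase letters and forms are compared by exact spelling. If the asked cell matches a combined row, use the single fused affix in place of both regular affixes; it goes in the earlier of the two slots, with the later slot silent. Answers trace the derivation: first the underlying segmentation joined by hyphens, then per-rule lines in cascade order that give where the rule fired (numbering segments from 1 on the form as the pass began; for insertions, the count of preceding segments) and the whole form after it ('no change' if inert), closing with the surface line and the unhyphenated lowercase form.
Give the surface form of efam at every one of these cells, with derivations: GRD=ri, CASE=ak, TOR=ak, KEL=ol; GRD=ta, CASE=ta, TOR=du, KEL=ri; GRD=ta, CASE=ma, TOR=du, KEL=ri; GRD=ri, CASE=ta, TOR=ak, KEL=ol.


cell GRD=ri, CASE=ak, TOR=ak, KEL=ol:
underlying: efam-om-f-zup-fg
1. b -> p, d -> t, g -> k, v -> f, z -> s / _ #: fires at position(s) 12: efamomfzupfk
2. e -> o, i -> u / B C0 _: no change
3. 0 -> i / C _ C #: inserts after position(s) 11: efamomfzupfik
surface: efamomfzupfik

cell GRD=ta, CASE=ta, TOR=du, KEL=ri:
underlying: efam-gi-vze-ri-ogu
1. b -> p, d -> t, g -> k, v -> f, z -> s / _ #: no change
2. e -> o, i -> u / B C0 _: fires at position(s) 6: efamguvzeriogu
3. 0 -> i / C _ C #: no change
surface: efamguvzeriogu

cell GRD=ta, CASE=ma, TOR=du, KEL=ri:
underlying: efam-lu-vze-ri-ogu
1. b -> p, d -> t, g -> k, v -> f, z -> s / _ #: no change
2. e -> o, i -> u / B C0 _: fires at position(s) 9: efamluvzoriogu
3. 0 -> i / C _ C #: no change
surface: efamluvzoriogu

cell GRD=ri, CASE=ta, TOR=ak, KEL=ol:
underlying: efam-gi-f-zup-fg
1. b -> p, d -> t, g -> k, v -> f, z -> s / _ #: fires at position(s) 12: efamgifzupfk
2. e -> o, i -> u / B C0 _: fires at position(s) 6: efamgufzupfk
3. 0 -> i / C _ C #: inserts after position(s) 11: efamgufzupfik
surface: efamgufzupfik


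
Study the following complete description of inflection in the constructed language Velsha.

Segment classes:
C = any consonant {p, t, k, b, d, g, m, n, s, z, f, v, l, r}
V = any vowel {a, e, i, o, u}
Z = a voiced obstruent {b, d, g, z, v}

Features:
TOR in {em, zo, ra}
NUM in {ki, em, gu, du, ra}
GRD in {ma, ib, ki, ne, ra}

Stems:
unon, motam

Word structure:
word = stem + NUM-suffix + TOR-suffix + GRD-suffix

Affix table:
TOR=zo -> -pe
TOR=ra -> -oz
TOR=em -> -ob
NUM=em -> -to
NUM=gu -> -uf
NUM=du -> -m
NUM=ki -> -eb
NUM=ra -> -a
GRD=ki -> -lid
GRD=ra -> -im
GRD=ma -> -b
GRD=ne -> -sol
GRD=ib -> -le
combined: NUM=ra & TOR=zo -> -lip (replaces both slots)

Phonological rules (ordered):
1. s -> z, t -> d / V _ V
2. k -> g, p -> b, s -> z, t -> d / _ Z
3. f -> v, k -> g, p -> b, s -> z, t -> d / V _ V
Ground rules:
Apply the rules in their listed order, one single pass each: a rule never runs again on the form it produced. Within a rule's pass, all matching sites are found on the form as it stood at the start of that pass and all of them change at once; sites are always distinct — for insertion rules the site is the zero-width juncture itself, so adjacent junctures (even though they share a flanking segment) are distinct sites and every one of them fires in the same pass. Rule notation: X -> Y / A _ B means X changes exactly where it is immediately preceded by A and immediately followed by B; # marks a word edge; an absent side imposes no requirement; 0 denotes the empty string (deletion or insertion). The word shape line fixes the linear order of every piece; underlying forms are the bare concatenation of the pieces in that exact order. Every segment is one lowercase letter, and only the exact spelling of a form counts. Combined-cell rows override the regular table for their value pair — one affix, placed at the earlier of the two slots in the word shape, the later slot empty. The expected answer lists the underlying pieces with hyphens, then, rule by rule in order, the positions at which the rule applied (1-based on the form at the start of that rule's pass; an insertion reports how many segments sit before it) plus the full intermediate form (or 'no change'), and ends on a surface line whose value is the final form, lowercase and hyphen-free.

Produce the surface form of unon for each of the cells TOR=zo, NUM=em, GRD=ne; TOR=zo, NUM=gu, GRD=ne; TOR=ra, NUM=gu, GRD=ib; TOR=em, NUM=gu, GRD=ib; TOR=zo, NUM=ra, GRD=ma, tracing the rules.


cell TOR=zo, NUM=em, GRD=ne:
underlying: unon-to-pe-sol
1. s -> z, t -> d / V _ V: fires at position(s) 9: unontopezol
2. k -> g, p -> b, s -> z, t -> d / _ Z: no change
3. f -> v, k -> g, p -> b, s -> z, t -> d / V _ V: fires at position(s) 7: unontobezol
surface: unontobezol

cell TOR=zo, NUM=gu, GRD=ne:
underlying: unon-uf-pe-sol
1. s -> z, t -> d / V _ V: fires at position(s) 9: unonufpezol
2. k -> g, p -> b, s -> z, t -> d / _ Z: no change
3. f -> v, k -> g, p -> b, s -> z, t -> d / V _ V: no change
surface: unonufpezol

cell TOR=ra, NUM=gu, GRD=ib:
underlying: unon-uf-oz-le
1. s -> z, t -> d / V _ V: no change
2. k -> g, p -> b, s -> z, t -> d / _ Z: no change
3. f -> v, k -> g, p -> b, s -> z, t -> d / V _ V: fires at position(s) 6: unonuvozle
surface: unonuvozle

cell TOR=em, NUM=gu, GRD=ib:
underlying: unon-uf-ob-le
1. s -> z, t -> d / V _ V: no change
2. k -> g, p -> b, s -> z, t -> d / _ Z: no change
3. f -> v, k -> g, p -> b, s -> z, t -> d / V _ V: fires at position(s) 6: unonuvoble
surface: unonuvoble

cell TOR=zo, NUM=ra, GRD=ma:
underlying: unon-lip-b
1. s -> z, t -> d / V _ V: no change
2. k -> g, p -> b, s -> z, t -> d / _ Z: fires at position(s) 7: unonlibb
3. f -> v, k -> g, p -> b, s -> z, t -> d / V _ V: no change
surface: unonlibb


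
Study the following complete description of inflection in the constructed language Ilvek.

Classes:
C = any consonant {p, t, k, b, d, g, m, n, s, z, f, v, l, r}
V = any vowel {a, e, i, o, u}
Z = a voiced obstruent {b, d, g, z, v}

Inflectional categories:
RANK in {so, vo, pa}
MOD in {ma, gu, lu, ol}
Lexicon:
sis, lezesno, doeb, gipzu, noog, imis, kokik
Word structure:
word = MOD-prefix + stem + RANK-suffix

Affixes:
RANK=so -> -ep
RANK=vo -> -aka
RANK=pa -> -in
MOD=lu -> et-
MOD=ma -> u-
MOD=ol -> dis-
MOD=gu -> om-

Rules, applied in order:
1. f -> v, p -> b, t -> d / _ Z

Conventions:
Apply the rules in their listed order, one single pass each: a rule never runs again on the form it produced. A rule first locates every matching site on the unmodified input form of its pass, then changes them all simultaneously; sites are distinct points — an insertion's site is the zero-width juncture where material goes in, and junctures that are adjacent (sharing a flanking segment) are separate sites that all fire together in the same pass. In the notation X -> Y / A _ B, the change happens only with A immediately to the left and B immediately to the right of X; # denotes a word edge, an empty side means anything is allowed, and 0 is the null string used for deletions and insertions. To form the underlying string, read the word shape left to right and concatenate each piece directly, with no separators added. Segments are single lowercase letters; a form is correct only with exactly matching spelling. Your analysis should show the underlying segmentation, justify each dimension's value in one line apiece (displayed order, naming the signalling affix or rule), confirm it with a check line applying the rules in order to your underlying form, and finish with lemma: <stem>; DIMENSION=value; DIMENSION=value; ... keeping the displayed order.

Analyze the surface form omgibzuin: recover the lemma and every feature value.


underlying: om-gipzu-in
RANK=pa - signalled by the affix -in
MOD=gu - signalled by the affix om-
check: omgipzuin -> omgibzuin
lemma: gipzu; RANK=pa; MOD=gu


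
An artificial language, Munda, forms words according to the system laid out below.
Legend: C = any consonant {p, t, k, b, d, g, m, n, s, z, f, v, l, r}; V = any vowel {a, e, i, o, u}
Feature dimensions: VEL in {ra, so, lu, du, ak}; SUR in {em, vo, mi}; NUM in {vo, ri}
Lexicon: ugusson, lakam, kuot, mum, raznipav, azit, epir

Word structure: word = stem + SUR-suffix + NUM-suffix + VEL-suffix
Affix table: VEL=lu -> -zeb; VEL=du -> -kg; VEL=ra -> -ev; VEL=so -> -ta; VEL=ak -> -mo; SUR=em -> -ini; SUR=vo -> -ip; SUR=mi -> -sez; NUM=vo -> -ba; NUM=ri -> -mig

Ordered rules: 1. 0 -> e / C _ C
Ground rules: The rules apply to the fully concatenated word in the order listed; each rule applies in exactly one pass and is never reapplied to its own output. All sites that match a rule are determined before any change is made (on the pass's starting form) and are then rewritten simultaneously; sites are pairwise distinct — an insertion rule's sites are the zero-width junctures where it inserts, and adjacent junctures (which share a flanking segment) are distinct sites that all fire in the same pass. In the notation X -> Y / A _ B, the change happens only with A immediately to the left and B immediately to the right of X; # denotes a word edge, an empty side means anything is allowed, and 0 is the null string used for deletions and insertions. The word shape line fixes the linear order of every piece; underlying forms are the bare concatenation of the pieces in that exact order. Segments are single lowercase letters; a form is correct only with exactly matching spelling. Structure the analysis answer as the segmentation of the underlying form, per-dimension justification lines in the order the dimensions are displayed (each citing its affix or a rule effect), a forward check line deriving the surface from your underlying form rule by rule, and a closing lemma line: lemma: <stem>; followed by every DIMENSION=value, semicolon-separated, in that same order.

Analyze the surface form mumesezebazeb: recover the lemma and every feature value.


underlying: mum-sez-ba-zeb
VEL=lu - signalled by the affix -zeb
SUR=mi - signalled by the affix -sez
NUM=vo - signalled by the affix -ba
check: mumsezbazeb -> mumesezebazeb
lemma: mum; VEL=lu; SUR=mi; NUM=vo


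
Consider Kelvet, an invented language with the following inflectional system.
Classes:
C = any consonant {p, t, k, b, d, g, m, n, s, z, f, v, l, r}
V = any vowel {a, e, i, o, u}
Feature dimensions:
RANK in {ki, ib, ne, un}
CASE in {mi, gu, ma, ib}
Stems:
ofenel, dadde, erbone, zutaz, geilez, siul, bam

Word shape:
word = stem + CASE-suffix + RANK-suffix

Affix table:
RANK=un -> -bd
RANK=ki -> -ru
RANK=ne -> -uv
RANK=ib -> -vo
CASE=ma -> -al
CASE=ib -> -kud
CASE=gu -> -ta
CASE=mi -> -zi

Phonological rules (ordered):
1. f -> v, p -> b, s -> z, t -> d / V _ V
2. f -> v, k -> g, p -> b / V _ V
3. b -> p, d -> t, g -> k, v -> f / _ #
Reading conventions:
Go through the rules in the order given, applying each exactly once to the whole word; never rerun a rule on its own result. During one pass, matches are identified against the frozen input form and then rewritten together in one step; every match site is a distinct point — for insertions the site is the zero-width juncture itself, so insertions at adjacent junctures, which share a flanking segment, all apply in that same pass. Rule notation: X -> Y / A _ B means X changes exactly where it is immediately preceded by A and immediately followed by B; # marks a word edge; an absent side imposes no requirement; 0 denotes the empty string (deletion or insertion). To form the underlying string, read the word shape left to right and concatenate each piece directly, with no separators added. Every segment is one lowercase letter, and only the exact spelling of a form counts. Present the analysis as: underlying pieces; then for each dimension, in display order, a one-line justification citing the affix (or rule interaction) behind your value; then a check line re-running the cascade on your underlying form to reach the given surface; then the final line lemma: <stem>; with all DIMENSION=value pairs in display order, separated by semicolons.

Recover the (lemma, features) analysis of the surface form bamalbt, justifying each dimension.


underlying: bam-al-bd
RANK=un - signalled by the affix -bd
CASE=ma - signalled by the affix -al
check: bamalbd -> bamalbd -> bamalbd -> bamalbt
lemma: bam; RANK=un; CASE=ma
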